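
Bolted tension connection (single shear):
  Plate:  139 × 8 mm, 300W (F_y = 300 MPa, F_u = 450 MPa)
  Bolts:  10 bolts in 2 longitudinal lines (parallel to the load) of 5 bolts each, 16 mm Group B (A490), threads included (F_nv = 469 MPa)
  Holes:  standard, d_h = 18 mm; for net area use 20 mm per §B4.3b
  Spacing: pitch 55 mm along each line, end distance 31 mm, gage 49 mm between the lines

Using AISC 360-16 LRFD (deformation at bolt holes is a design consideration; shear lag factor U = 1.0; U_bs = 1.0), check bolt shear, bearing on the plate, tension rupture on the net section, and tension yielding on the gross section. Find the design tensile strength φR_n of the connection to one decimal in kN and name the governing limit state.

Bolt shear: A_b = π(16)²/4 = 201.06 mm². φR_n = 0.75 × 469 × 201.06 × 10 × 1 = 707.2 kN.
Bearing (8 mm plate, F_u = 450 MPa): end bolts L_c = 31 − 18/2 = 22, R_n = min(1.2×22×8×450, 2.4×16×8×450) = 95.04 kN/bolt; interior L_c = 55 − 18 = 37, R_n = 138.24 kN/bolt. φR_n = 0.75 × (2×95.04 + 8×138.24) = 972.0 kN.
Tension rupture (net): A_n = (139 − 2×20)×8 = 792 mm² (U = 1.0, A_e = A_n). φR_n = 0.75 × 450 × 792 = 267.3 kN.
Tension yield (gross): A_g = 139×8 = 1112 mm². φR_n = 0.90 × 300 × 1112 = 300.2 kN.
Governing: min(707.2, 972.0, 267.3, 300.2) = 267.3 kN → net-section rupture.

267.3 kN (net-section rupture governs)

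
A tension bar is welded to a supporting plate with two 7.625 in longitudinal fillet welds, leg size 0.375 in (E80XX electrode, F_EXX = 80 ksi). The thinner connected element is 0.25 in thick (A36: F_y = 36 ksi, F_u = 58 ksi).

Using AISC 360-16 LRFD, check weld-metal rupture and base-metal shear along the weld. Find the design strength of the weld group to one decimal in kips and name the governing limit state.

Weld metal: throat = 0.707×0.375 = 0.26513 in, L = 2×7.625 = 15.25 in. φR_n = 0.75 × 0.6 × 80 × 0.26513 × 15.25 = 145.6 kips.
Base metal shear (0.25 in plate): yield φR_n = 1.0×0.6×36×0.25×15.25 = 82.4 kips; rupture φR_n = 0.75×0.6×58×0.25×15.25 = 99.5 kips; take 82.4 kips (yield).
Governing: min(145.6, 82.4) = 82.4 kips → base-metal shear.

82.4 kips (base-metal shear governs)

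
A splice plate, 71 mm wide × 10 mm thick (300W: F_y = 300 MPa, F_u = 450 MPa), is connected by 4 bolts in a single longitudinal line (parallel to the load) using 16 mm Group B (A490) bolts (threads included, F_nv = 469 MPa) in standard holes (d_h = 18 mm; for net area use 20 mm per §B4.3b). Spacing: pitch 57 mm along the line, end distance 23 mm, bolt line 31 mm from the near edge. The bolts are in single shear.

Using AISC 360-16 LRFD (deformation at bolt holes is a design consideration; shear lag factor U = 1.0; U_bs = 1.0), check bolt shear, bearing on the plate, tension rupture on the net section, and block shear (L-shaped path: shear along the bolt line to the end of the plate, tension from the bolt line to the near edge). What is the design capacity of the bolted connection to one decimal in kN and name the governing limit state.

172.1 kN (net-section rupture governs)

Bolt shear: A_b = π(16)²/4 = 201.06 mm². φR_n = 0.75 × 469 × 201.06 × 4 × 1 = 282.9 kN.
Bearing (10 mm plate, F_u = 450 MPa): end bolts L_c = 23 − 18/2 = 14, R_n = min(1.2×14×10×450, 2.4×16×10×450) = 75.6 kN/bolt; interior L_c = 57 − 18 = 39, R_n = 172.8 kN/bolt. φR_n = 0.75 × (1×75.6 + 3×172.8) = 445.5 kN.
Tension rupture (net): A_n = (71 − 1×20)×10 = 510 mm² (U = 1.0, A_e = A_n). φR_n = 0.75 × 450 × 510 = 172.1 kN.
Block shear: shear path 1×[23+3×57] = 1×194 mm, A_gv = 1940, A_nv = 1×(194 − 3.5×20)×10 = 1240 mm²; tension to near edge: (31 − 0.5×20)×10 = 210 mm². R_n = min(0.6×450×1240, 0.6×300×1940) + 1.0×450×210 = min(334.8, 349.2) + 94.5 = 429.3 kN. φR_n = 0.75 × 429.3 = 322.0 kN.
Governing: min(282.9, 445.5, 172.1, 322.0) = 172.1 kN → net-section rupture.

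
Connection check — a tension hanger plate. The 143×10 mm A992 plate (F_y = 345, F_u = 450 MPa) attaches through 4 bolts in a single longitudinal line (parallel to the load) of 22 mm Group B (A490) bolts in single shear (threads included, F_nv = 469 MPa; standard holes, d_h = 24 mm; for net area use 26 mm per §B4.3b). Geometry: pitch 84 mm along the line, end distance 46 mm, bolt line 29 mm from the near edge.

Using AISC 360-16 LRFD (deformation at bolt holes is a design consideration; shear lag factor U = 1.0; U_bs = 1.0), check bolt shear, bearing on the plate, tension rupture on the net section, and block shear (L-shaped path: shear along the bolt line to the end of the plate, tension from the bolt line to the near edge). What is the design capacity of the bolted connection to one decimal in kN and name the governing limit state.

Bolt shear: A_b = π(22)²/4 = 380.13 mm². φR_n = 0.75 × 469 × 380.13 × 4 × 1 = 534.8 kN.
Bearing (10 mm plate, F_u = 450 MPa): end bolts L_c = 46 − 24/2 = 34, R_n = min(1.2×34×10×450, 2.4×22×10×450) = 183.6 kN/bolt; interior L_c = 84 − 24 = 60, R_n = 237.6 kN/bolt. φR_n = 0.75 × (1×183.6 + 3×237.6) = 672.3 kN.
Tension rupture (net): A_n = (143 − 1×26)×10 = 1170 mm² (U = 1.0, A_e = A_n). φR_n = 0.75 × 450 × 1170 = 394.9 kN.
Block shear: shear path 1×[46+3×84] = 1×298 mm, A_gv = 2980, A_nv = 1×(298 − 3.5×26)×10 = 2070 mm²; tension to near edge: (29 − 0.5×26)×10 = 160 mm². R_n = min(0.6×450×2070, 0.6×345×2980) + 1.0×450×160 = min(558.9, 616.86) + 72 = 630.9 kN. φR_n = 0.75 × 630.9 = 473.2 kN.
Governing: min(534.8, 672.3, 394.9, 473.2) = 394.9 kN → net-section rupture.

394.9 kN (net-section rupture governs)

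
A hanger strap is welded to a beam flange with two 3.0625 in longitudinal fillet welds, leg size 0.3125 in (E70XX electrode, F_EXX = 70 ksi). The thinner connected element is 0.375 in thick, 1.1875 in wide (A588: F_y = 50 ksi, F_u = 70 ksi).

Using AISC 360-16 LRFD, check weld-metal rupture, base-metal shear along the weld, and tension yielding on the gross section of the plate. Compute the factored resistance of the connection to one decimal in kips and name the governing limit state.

20.0 kips (gross-section yield governs)

Weld metal: throat = 0.707×0.3125 = 0.22094 in, L = 2×3.0625 = 6.125 in. φR_n = 0.75 × 0.6 × 70 × 0.22094 × 6.125 = 42.6 kips.
Base metal shear (0.375 in plate): yield φR_n = 1.0×0.6×50×0.375×6.125 = 68.9 kips; rupture φR_n = 0.75×0.6×70×0.375×6.125 = 72.4 kips; take 68.9 kips (yield).
Tension yield (gross): A_g = 1.1875×0.375 = 0.44531 in². φR_n = 0.90 × 50 × 0.44531 = 20.0 kips.
Governing: min(42.6, 68.9, 20.0) = 20.0 kips → gross-section yield.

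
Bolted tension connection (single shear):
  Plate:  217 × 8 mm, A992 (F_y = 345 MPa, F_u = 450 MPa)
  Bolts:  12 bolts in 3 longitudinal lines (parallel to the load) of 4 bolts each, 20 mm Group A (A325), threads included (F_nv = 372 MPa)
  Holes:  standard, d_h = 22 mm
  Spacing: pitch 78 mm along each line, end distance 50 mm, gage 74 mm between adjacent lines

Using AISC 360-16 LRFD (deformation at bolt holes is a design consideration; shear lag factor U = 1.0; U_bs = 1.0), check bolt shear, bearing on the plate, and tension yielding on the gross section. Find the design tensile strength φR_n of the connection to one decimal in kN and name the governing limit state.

539.0 kN (gross-section yield governs)

Bolt shear: A_b = π(20)²/4 = 314.16 mm². φR_n = 0.75 × 372 × 314.16 × 12 × 1 = 1051.8 kN.
Bearing (8 mm plate, F_u = 450 MPa): end bolts L_c = 50 − 22/2 = 39, R_n = min(1.2×39×8×450, 2.4×20×8×450) = 168.48 kN/bolt; interior L_c = 78 − 22 = 56, R_n = 172.8 kN/bolt. φR_n = 0.75 × (3×168.48 + 9×172.8) = 1545.5 kN.
Tension yield (gross): A_g = 217×8 = 1736 mm². φR_n = 0.90 × 345 × 1736 = 539.0 kN.
Governing: min(1051.8, 1545.5, 539.0) = 539.0 kN → gross-section yield.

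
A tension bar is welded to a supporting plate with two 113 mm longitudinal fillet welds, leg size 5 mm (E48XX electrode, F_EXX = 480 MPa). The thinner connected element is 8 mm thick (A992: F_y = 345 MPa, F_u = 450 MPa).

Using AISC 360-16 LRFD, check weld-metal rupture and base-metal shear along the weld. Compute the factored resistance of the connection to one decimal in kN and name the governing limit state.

172.6 kN (weld metal governs)

Weld metal: throat = 0.707×5 = 3.535 mm, L = 2×113 = 226 mm. φR_n = 0.75 × 0.6 × 480 × 3.535 × 226 = 172.6 kN.
Base metal shear (8 mm plate): yield φR_n = 1.0×0.6×345×8×226 = 374.3 kN; rupture φR_n = 0.75×0.6×450×8×226 = 366.1 kN; take 366.1 kN (rupture).
Governing: min(172.6, 366.1) = 172.6 kN → weld metal.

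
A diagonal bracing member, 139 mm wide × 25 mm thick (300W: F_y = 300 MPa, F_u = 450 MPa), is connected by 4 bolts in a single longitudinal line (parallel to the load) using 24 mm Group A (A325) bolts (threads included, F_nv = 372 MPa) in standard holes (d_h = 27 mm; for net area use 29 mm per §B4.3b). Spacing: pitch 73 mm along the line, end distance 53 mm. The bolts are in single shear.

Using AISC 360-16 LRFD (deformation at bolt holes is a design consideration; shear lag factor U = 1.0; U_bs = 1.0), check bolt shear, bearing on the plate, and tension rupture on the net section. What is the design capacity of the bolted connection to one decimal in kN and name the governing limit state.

504.9 kN (bolt shear governs)

Bolt shear: A_b = π(24)²/4 = 452.39 mm². φR_n = 0.75 × 372 × 452.39 × 4 × 1 = 504.9 kN.
Bearing (25 mm plate, F_u = 450 MPa): end bolts L_c = 53 − 27/2 = 39.5, R_n = min(1.2×39.5×25×450, 2.4×24×25×450) = 533.25 kN/bolt; interior L_c = 73 − 27 = 46, R_n = 621 kN/bolt. φR_n = 0.75 × (1×533.25 + 3×621) = 1797.2 kN.
Tension rupture (net): A_n = (139 − 1×29)×25 = 2750 mm² (U = 1.0, A_e = A_n). φR_n = 0.75 × 450 × 2750 = 928.1 kN.
Governing: min(504.9, 1797.2, 928.1) = 504.9 kN → bolt shear.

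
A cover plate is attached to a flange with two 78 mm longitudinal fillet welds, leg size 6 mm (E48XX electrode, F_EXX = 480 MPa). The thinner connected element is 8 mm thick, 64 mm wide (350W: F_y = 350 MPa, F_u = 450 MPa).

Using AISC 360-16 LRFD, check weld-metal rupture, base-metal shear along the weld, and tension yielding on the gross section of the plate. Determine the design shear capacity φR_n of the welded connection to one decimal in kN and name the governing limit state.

Weld metal: throat = 0.707×6 = 4.242 mm, L = 2×78 = 156 mm. φR_n = 0.75 × 0.6 × 480 × 4.242 × 156 = 142.9 kN.
Base metal shear (8 mm plate): yield φR_n = 1.0×0.6×350×8×156 = 262.1 kN; rupture φR_n = 0.75×0.6×450×8×156 = 252.7 kN; take 252.7 kN (rupture).
Tension yield (gross): A_g = 64×8 = 512 mm². φR_n = 0.90 × 350 × 512 = 161.3 kN.
Governing: min(142.9, 252.7, 161.3) = 142.9 kN → weld metal.

142.9 kN (weld metal governs)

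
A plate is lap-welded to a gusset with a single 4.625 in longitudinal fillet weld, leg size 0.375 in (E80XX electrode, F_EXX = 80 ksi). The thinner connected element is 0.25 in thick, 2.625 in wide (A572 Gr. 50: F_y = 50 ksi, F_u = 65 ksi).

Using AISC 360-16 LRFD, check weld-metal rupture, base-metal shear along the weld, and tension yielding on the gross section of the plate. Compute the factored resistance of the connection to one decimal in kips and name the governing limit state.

29.5 kips (gross-section yield governs)

Weld metal: throat = 0.707×0.375 = 0.26513 in, L = 4.625 in. φR_n = 0.75 × 0.6 × 80 × 0.26513 × 4.625 = 44.1 kips.
Base metal shear (0.25 in plate): yield φR_n = 1.0×0.6×50×0.25×4.625 = 34.7 kips; rupture φR_n = 0.75×0.6×65×0.25×4.625 = 33.8 kips; take 33.8 kips (rupture).
Tension yield (gross): A_g = 2.625×0.25 = 0.65625 in². φR_n = 0.90 × 50 × 0.65625 = 29.5 kips.
Governing: min(44.1, 33.8, 29.5) = 29.5 kips → gross-section yield.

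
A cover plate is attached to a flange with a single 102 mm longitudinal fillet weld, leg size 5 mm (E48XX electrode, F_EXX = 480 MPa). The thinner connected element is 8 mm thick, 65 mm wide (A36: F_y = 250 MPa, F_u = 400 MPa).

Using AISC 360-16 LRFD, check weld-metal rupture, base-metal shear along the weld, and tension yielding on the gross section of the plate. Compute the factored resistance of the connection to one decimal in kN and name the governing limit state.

Weld metal: throat = 0.707×5 = 3.535 mm, L = 102 mm. φR_n = 0.75 × 0.6 × 480 × 3.535 × 102 = 77.9 kN.
Base metal shear (8 mm plate): yield φR_n = 1.0×0.6×250×8×102 = 122.4 kN; rupture φR_n = 0.75×0.6×400×8×102 = 146.9 kN; take 122.4 kN (yield).
Tension yield (gross): A_g = 65×8 = 520 mm². φR_n = 0.90 × 250 × 520 = 117.0 kN.
Governing: min(77.9, 122.4, 117.0) = 77.9 kN → weld metal.

77.9 kN (weld metal governs)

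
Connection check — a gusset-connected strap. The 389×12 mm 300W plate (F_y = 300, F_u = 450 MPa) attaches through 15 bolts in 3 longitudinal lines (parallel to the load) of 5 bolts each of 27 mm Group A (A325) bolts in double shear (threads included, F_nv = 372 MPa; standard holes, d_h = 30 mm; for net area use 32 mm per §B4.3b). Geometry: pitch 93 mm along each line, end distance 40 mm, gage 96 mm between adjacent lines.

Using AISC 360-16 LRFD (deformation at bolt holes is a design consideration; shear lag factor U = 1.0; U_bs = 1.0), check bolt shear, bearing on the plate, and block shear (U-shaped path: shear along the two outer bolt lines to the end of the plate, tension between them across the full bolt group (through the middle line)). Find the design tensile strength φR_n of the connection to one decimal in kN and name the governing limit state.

Bolt shear: A_b = π(27)²/4 = 572.56 mm². φR_n = 0.75 × 372 × 572.56 × 15 × 2 = 4792.3 kN.
Bearing (12 mm plate, F_u = 450 MPa): end bolts L_c = 40 − 30/2 = 25, R_n = min(1.2×25×12×450, 2.4×27×12×450) = 162 kN/bolt; interior L_c = 93 − 30 = 63, R_n = 349.92 kN/bolt. φR_n = 0.75 × (3×162 + 12×349.92) = 3513.8 kN.
Block shear: shear path 2×[40+4×93] = 2×412 mm, A_gv = 9888, A_nv = 2×(412 − 4.5×32)×12 = 6432 mm²; tension across gage: (192 − 2×32)×12 = 1536 mm². R_n = min(0.6×450×6432, 0.6×300×9888) + 1.0×450×1536 = min(1736.6, 1779.8) + 691.2 = 2427.8 kN. φR_n = 0.75 × 2427.8 = 1820.9 kN.
Governing: min(4792.3, 3513.8, 1820.9) = 1820.9 kN → block shear.

1820.9 kN (block shear governs)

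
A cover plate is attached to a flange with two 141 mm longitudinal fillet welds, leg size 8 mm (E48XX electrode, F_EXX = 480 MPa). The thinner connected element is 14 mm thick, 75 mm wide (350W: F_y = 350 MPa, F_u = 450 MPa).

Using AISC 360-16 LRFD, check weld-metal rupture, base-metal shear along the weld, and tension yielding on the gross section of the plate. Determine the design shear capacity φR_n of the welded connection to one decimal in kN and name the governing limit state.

Weld metal: throat = 0.707×8 = 5.656 mm, L = 2×141 = 282 mm. φR_n = 0.75 × 0.6 × 480 × 5.656 × 282 = 344.5 kN.
Base metal shear (14 mm plate): yield φR_n = 1.0×0.6×350×14×282 = 829.1 kN; rupture φR_n = 0.75×0.6×450×14×282 = 799.5 kN; take 799.5 kN (rupture).
Tension yield (gross): A_g = 75×14 = 1050 mm². φR_n = 0.90 × 350 × 1050 = 330.8 kN.
Governing: min(344.5, 799.5, 330.8) = 330.8 kN → gross-section yield.

330.8 kN (gross-section yield governs)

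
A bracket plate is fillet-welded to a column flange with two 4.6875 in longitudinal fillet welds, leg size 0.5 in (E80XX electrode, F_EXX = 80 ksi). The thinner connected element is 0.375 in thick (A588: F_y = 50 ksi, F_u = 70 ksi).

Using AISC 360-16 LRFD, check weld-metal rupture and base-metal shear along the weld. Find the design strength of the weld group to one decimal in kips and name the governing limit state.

105.5 kips (base-metal shear governs)

Weld metal: throat = 0.707×0.5 = 0.3535 in, L = 2×4.6875 = 9.375 in. φR_n = 0.75 × 0.6 × 80 × 0.3535 × 9.375 = 119.3 kips.
Base metal shear (0.375 in plate): yield φR_n = 1.0×0.6×50×0.375×9.375 = 105.5 kips; rupture φR_n = 0.75×0.6×70×0.375×9.375 = 110.7 kips; take 105.5 kips (yield).
Governing: min(119.3, 105.5) = 105.5 kips → base-metal shear.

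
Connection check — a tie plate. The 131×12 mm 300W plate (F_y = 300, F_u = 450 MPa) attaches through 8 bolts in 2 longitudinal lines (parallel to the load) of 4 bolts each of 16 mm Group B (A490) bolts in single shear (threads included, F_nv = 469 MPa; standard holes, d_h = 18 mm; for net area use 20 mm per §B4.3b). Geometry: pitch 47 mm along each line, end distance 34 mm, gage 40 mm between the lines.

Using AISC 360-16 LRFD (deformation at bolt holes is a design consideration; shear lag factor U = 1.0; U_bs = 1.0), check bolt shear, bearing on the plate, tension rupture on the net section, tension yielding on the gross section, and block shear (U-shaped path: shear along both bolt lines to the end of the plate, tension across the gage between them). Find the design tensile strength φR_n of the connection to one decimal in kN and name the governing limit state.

Bolt shear: A_b = π(16)²/4 = 201.06 mm². φR_n = 0.75 × 469 × 201.06 × 8 × 1 = 565.8 kN.
Bearing (12 mm plate, F_u = 450 MPa): end bolts L_c = 34 − 18/2 = 25, R_n = min(1.2×25×12×450, 2.4×16×12×450) = 162 kN/bolt; interior L_c = 47 − 18 = 29, R_n = 187.92 kN/bolt. φR_n = 0.75 × (2×162 + 6×187.92) = 1088.6 kN.
Tension rupture (net): A_n = (131 − 2×20)×12 = 1092 mm² (U = 1.0, A_e = A_n). φR_n = 0.75 × 450 × 1092 = 368.6 kN.
Tension yield (gross): A_g = 131×12 = 1572 mm². φR_n = 0.90 × 300 × 1572 = 424.4 kN.
Block shear: shear path 2×[34+3×47] = 2×175 mm, A_gv = 4200, A_nv = 2×(175 − 3.5×20)×12 = 2520 mm²; tension across gage: (40 − 1×20)×12 = 240 mm². R_n = min(0.6×450×2520, 0.6×300×4200) + 1.0×450×240 = min(680.4, 756) + 108 = 788.4 kN. φR_n = 0.75 × 788.4 = 591.3 kN.
Governing: min(565.8, 1088.6, 368.6, 424.4, 591.3) = 368.6 kN → net-section rupture.

368.6 kN (net-section rupture governs)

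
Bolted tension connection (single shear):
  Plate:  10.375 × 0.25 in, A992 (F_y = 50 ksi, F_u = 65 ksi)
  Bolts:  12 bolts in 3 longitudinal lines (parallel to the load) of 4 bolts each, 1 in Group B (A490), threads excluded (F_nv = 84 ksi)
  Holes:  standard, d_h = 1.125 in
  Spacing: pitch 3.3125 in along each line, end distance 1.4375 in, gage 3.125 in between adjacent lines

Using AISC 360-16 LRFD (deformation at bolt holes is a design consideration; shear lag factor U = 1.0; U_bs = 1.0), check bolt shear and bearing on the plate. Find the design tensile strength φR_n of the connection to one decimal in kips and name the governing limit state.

301.6 kips (bearing governs)

Bolt shear: A_b = π(1)²/4 = 0.7854 in². φR_n = 0.75 × 84 × 0.7854 × 12 × 1 = 593.8 kips.
Bearing (0.25 in plate, F_u = 65 ksi): end bolts L_c = 1.4375 − 1.125/2 = 0.875, R_n = min(1.2×0.875×0.25×65, 2.4×1×0.25×65) = 17.063 kips/bolt; interior L_c = 3.3125 − 1.125 = 2.1875, R_n = 39 kips/bolt. φR_n = 0.75 × (3×17.063 + 9×39) = 301.6 kips.
Governing: min(593.8, 301.6) = 301.6 kips → bearing.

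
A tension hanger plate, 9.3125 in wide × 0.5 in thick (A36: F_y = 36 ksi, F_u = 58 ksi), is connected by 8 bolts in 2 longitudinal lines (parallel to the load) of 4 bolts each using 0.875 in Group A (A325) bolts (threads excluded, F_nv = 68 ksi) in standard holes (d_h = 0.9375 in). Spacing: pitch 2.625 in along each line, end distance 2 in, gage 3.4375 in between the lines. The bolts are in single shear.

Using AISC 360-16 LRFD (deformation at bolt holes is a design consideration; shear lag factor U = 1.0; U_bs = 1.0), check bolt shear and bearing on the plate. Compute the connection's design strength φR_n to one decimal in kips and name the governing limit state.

Bolt shear: A_b = π(0.875)²/4 = 0.60132 in². φR_n = 0.75 × 68 × 0.60132 × 8 × 1 = 245.3 kips.
Bearing (0.5 in plate, F_u = 58 ksi): end bolts L_c = 2 − 0.9375/2 = 1.53125, R_n = min(1.2×1.53125×0.5×58, 2.4×0.875×0.5×58) = 53.288 kips/bolt; interior L_c = 2.625 − 0.9375 = 1.6875, R_n = 58.725 kips/bolt. φR_n = 0.75 × (2×53.288 + 6×58.725) = 344.2 kips.
Governing: min(245.3, 344.2) = 245.3 kips → bolt shear.

245.3 kips (bolt shear governs)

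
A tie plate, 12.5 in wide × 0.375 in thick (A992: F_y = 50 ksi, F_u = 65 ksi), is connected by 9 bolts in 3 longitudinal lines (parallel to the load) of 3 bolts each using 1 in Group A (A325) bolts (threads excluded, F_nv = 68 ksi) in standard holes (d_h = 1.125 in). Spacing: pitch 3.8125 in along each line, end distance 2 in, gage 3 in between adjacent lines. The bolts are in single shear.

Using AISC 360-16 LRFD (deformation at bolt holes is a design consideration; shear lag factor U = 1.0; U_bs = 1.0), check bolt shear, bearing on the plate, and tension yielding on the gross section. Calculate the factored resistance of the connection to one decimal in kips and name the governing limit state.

Bolt shear: A_b = π(1)²/4 = 0.7854 in². φR_n = 0.75 × 68 × 0.7854 × 9 × 1 = 360.5 kips.
Bearing (0.375 in plate, F_u = 65 ksi): end bolts L_c = 2 − 1.125/2 = 1.4375, R_n = min(1.2×1.4375×0.375×65, 2.4×1×0.375×65) = 42.047 kips/bolt; interior L_c = 3.8125 − 1.125 = 2.6875, R_n = 58.5 kips/bolt. φR_n = 0.75 × (3×42.047 + 6×58.5) = 357.9 kips.
Tension yield (gross): A_g = 12.5×0.375 = 4.6875 in². φR_n = 0.90 × 50 × 4.6875 = 210.9 kips.
Governing: min(360.5, 357.9, 210.9) = 210.9 kips → gross-section yield.

210.9 kips (gross-section yield governs)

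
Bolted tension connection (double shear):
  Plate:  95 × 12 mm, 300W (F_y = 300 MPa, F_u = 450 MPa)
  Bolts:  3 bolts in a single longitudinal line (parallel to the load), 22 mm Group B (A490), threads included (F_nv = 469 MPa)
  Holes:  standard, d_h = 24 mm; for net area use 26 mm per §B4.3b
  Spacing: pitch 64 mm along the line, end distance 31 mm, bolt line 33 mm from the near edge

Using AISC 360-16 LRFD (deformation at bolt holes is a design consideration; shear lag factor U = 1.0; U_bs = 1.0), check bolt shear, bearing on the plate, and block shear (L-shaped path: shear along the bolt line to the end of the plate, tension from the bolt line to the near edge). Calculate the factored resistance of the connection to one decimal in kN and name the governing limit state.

309.4 kN (block shear governs)

Bolt shear: A_b = π(22)²/4 = 380.13 mm². φR_n = 0.75 × 469 × 380.13 × 3 × 2 = 802.3 kN.
Bearing (12 mm plate, F_u = 450 MPa): end bolts L_c = 31 − 24/2 = 19, R_n = min(1.2×19×12×450, 2.4×22×12×450) = 123.12 kN/bolt; interior L_c = 64 − 24 = 40, R_n = 259.2 kN/bolt. φR_n = 0.75 × (1×123.12 + 2×259.2) = 481.1 kN.
Block shear: shear path 1×[31+2×64] = 1×159 mm, A_gv = 1908, A_nv = 1×(159 − 2.5×26)×12 = 1128 mm²; tension to near edge: (33 − 0.5×26)×12 = 240 mm². R_n = min(0.6×450×1128, 0.6×300×1908) + 1.0×450×240 = min(304.56, 343.44) + 108 = 412.56 kN. φR_n = 0.75 × 412.56 = 309.4 kN.
Governing: min(802.3, 481.1, 309.4) = 309.4 kN → block shear.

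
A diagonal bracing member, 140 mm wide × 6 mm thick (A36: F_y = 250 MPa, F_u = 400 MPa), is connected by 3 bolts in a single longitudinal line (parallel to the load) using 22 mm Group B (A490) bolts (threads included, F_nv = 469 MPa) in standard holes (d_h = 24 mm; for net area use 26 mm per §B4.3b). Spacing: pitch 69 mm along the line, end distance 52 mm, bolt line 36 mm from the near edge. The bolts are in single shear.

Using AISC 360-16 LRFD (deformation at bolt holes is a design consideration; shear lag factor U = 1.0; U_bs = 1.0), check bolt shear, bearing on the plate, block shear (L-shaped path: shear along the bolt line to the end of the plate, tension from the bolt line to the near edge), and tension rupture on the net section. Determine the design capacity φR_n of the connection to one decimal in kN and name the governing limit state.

Bolt shear: A_b = π(22)²/4 = 380.13 mm². φR_n = 0.75 × 469 × 380.13 × 3 × 1 = 401.1 kN.
Bearing (6 mm plate, F_u = 400 MPa): end bolts L_c = 52 − 24/2 = 40, R_n = min(1.2×40×6×400, 2.4×22×6×400) = 115.2 kN/bolt; interior L_c = 69 − 24 = 45, R_n = 126.72 kN/bolt. φR_n = 0.75 × (1×115.2 + 2×126.72) = 276.5 kN.
Block shear: shear path 1×[52+2×69] = 1×190 mm, A_gv = 1140, A_nv = 1×(190 − 2.5×26)×6 = 750 mm²; tension to near edge: (36 − 0.5×26)×6 = 138 mm². R_n = min(0.6×400×750, 0.6×250×1140) + 1.0×400×138 = min(180, 171) + 55.2 = 226.2 kN. φR_n = 0.75 × 226.2 = 169.7 kN.
Tension rupture (net): A_n = (140 − 1×26)×6 = 684 mm² (U = 1.0, A_e = A_n). φR_n = 0.75 × 400 × 684 = 205.2 kN.
Governing: min(401.1, 276.5, 169.7, 205.2) = 169.7 kN → block shear.

169.7 kN (block shear governs)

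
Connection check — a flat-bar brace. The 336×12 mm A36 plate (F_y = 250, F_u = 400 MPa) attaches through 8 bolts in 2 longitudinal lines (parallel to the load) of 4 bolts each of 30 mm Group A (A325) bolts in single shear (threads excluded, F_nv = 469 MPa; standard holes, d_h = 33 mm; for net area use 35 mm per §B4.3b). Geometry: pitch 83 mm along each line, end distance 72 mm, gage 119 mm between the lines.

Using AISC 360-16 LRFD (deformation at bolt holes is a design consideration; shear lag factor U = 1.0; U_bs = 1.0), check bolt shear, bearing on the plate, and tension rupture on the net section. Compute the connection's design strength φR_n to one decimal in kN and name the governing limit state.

Bolt shear: A_b = π(30)²/4 = 706.86 mm². φR_n = 0.75 × 469 × 706.86 × 8 × 1 = 1989.1 kN.
Bearing (12 mm plate, F_u = 400 MPa): end bolts L_c = 72 − 33/2 = 55.5, R_n = min(1.2×55.5×12×400, 2.4×30×12×400) = 319.68 kN/bolt; interior L_c = 83 − 33 = 50, R_n = 288 kN/bolt. φR_n = 0.75 × (2×319.68 + 6×288) = 1775.5 kN.
Tension rupture (net): A_n = (336 − 2×35)×12 = 3192 mm² (U = 1.0, A_e = A_n). φR_n = 0.75 × 400 × 3192 = 957.6 kN.
Governing: min(1989.1, 1775.5, 957.6) = 957.6 kN → net-section rupture.

957.6 kN (net-section rupture governs)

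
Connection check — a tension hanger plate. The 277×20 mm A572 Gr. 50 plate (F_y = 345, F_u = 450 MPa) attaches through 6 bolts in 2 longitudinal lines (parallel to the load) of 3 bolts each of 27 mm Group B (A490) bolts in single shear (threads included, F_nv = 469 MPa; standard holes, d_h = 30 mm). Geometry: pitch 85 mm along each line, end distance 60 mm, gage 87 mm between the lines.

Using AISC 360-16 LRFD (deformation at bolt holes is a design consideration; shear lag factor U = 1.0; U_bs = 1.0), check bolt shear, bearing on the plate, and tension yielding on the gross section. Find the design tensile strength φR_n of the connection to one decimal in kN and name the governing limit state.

1208.4 kN (bolt shear governs)

Bolt shear: A_b = π(27)²/4 = 572.56 mm². φR_n = 0.75 × 469 × 572.56 × 6 × 1 = 1208.4 kN.
Bearing (20 mm plate, F_u = 450 MPa): end bolts L_c = 60 − 30/2 = 45, R_n = min(1.2×45×20×450, 2.4×27×20×450) = 486 kN/bolt; interior L_c = 85 − 30 = 55, R_n = 583.2 kN/bolt. φR_n = 0.75 × (2×486 + 4×583.2) = 2478.6 kN.
Tension yield (gross): A_g = 277×20 = 5540 mm². φR_n = 0.90 × 345 × 5540 = 1720.2 kN.
Governing: min(1208.4, 2478.6, 1720.2) = 1208.4 kN → bolt shear.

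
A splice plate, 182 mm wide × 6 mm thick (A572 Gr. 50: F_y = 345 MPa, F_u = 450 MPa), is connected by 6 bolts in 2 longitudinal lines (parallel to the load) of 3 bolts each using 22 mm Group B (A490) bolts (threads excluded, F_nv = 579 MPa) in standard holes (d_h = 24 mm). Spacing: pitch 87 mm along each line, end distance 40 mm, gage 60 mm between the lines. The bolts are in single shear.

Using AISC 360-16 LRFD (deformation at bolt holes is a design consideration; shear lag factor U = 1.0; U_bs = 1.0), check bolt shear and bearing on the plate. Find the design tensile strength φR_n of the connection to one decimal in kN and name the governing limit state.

Bolt shear: A_b = π(22)²/4 = 380.13 mm². φR_n = 0.75 × 579 × 380.13 × 6 × 1 = 990.4 kN.
Bearing (6 mm plate, F_u = 450 MPa): end bolts L_c = 40 − 24/2 = 28, R_n = min(1.2×28×6×450, 2.4×22×6×450) = 90.72 kN/bolt; interior L_c = 87 − 24 = 63, R_n = 142.56 kN/bolt. φR_n = 0.75 × (2×90.72 + 4×142.56) = 563.8 kN.
Governing: min(990.4, 563.8) = 563.8 kN → bearing.

563.8 kN (bearing governs)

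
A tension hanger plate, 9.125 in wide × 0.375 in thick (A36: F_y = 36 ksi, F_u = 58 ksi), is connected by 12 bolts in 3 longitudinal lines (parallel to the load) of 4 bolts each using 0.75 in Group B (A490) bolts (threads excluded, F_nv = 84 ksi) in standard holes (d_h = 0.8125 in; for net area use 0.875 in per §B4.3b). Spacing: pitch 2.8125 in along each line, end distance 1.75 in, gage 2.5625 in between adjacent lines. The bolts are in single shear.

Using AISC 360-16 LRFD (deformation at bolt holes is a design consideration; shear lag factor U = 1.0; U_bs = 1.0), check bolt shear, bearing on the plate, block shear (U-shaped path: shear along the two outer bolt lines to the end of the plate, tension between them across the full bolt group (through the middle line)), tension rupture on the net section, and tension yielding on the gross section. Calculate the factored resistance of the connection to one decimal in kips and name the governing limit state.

106.0 kips (net-section rupture governs)

Bolt shear: A_b = π(0.75)²/4 = 0.44179 in². φR_n = 0.75 × 84 × 0.44179 × 12 × 1 = 334.0 kips.
Bearing (0.375 in plate, F_u = 58 ksi): end bolts L_c = 1.75 − 0.8125/2 = 1.34375, R_n = min(1.2×1.34375×0.375×58, 2.4×0.75×0.375×58) = 35.072 kips/bolt; interior L_c = 2.8125 − 0.8125 = 2, R_n = 39.15 kips/bolt. φR_n = 0.75 × (3×35.072 + 9×39.15) = 343.2 kips.
Block shear: shear path 2×[1.75+3×2.8125] = 2×10.1875 in, A_gv = 7.6406, A_nv = 2×(10.1875 − 3.5×0.875)×0.375 = 5.3438 in²; tension across gage: (5.125 − 2×0.875)×0.375 = 1.2656 in². R_n = min(0.6×58×5.3438, 0.6×36×7.6406) + 1.0×58×1.2656 = min(185.96, 165.04) + 73.405 = 238.45 kips. φR_n = 0.75 × 238.45 = 178.8 kips.
Tension rupture (net): A_n = (9.125 − 3×0.875)×0.375 = 2.4375 in² (U = 1.0, A_e = A_n). φR_n = 0.75 × 58 × 2.4375 = 106.0 kips.
Tension yield (gross): A_g = 9.125×0.375 = 3.4219 in². φR_n = 0.90 × 36 × 3.4219 = 110.9 kips.
Governing: min(334.0, 343.2, 178.8, 106.0, 110.9) = 106.0 kips → net-section rupture.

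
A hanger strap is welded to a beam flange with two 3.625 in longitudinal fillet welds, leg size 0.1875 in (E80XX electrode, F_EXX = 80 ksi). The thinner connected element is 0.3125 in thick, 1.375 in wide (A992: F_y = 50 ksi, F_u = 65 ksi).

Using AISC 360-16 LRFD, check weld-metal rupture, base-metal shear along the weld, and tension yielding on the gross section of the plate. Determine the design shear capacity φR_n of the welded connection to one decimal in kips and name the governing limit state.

19.3 kips (gross-section yield governs)

Weld metal: throat = 0.707×0.1875 = 0.13256 in, L = 2×3.625 = 7.25 in. φR_n = 0.75 × 0.6 × 80 × 0.13256 × 7.25 = 34.6 kips.
Base metal shear (0.3125 in plate): yield φR_n = 1.0×0.6×50×0.3125×7.25 = 68.0 kips; rupture φR_n = 0.75×0.6×65×0.3125×7.25 = 66.3 kips; take 66.3 kips (rupture).
Tension yield (gross): A_g = 1.375×0.3125 = 0.42969 in². φR_n = 0.90 × 50 × 0.42969 = 19.3 kips.
Governing: min(34.6, 66.3, 19.3) = 19.3 kips → gross-section yield.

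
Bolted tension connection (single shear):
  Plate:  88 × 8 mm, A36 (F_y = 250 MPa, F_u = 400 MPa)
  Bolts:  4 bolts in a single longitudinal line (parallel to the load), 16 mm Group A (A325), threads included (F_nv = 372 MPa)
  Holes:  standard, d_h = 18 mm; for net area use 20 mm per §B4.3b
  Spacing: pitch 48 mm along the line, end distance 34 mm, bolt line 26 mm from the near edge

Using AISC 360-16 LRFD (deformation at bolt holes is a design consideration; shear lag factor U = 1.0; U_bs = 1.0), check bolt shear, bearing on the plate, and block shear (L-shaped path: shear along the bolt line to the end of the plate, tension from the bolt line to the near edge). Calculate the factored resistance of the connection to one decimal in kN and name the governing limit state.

Bolt shear: A_b = π(16)²/4 = 201.06 mm². φR_n = 0.75 × 372 × 201.06 × 4 × 1 = 224.4 kN.
Bearing (8 mm plate, F_u = 400 MPa): end bolts L_c = 34 − 18/2 = 25, R_n = min(1.2×25×8×400, 2.4×16×8×400) = 96 kN/bolt; interior L_c = 48 − 18 = 30, R_n = 115.2 kN/bolt. φR_n = 0.75 × (1×96 + 3×115.2) = 331.2 kN.
Block shear: shear path 1×[34+3×48] = 1×178 mm, A_gv = 1424, A_nv = 1×(178 − 3.5×20)×8 = 864 mm²; tension to near edge: (26 − 0.5×20)×8 = 128 mm². R_n = min(0.6×400×864, 0.6×250×1424) + 1.0×400×128 = min(207.36, 213.6) + 51.2 = 258.56 kN. φR_n = 0.75 × 258.56 = 193.9 kN.
Governing: min(224.4, 331.2, 193.9) = 193.9 kN → block shear.

193.9 kN (block shear governs)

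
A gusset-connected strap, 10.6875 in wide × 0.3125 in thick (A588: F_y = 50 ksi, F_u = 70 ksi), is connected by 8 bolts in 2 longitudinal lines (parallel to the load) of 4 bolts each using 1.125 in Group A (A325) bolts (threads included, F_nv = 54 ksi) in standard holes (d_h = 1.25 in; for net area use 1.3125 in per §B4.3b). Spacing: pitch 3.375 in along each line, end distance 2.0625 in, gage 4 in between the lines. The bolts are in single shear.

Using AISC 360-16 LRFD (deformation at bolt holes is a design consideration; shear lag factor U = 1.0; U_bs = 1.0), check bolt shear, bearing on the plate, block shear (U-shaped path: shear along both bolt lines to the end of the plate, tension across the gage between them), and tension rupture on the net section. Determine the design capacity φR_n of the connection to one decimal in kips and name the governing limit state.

Bolt shear: A_b = π(1.125)²/4 = 0.99402 in². φR_n = 0.75 × 54 × 0.99402 × 8 × 1 = 322.1 kips.
Bearing (0.3125 in plate, F_u = 70 ksi): end bolts L_c = 2.0625 − 1.25/2 = 1.4375, R_n = min(1.2×1.4375×0.3125×70, 2.4×1.125×0.3125×70) = 37.734 kips/bolt; interior L_c = 3.375 − 1.25 = 2.125, R_n = 55.781 kips/bolt. φR_n = 0.75 × (2×37.734 + 6×55.781) = 307.6 kips.
Block shear: shear path 2×[2.0625+3×3.375] = 2×12.1875 in, A_gv = 7.6172, A_nv = 2×(12.1875 − 3.5×1.3125)×0.3125 = 4.7461 in²; tension across gage: (4 − 1×1.3125)×0.3125 = 0.83984 in². R_n = min(0.6×70×4.7461, 0.6×50×7.6172) + 1.0×70×0.83984 = min(199.34, 228.52) + 58.789 = 258.13 kips. φR_n = 0.75 × 258.13 = 193.6 kips.
Tension rupture (net): A_n = (10.6875 − 2×1.3125)×0.3125 = 2.5195 in² (U = 1.0, A_e = A_n). φR_n = 0.75 × 70 × 2.5195 = 132.3 kips.
Governing: min(322.1, 307.6, 193.6, 132.3) = 132.3 kips → net-section rupture.

132.3 kips (net-section rupture governs)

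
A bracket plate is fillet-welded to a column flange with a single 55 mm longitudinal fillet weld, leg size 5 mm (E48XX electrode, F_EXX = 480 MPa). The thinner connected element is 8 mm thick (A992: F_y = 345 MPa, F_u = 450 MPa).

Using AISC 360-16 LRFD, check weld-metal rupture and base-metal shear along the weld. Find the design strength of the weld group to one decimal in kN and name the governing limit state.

42.0 kN (weld metal governs)

Weld metal: throat = 0.707×5 = 3.535 mm, L = 55 mm. φR_n = 0.75 × 0.6 × 480 × 3.535 × 55 = 42.0 kN.
Base metal shear (8 mm plate): yield φR_n = 1.0×0.6×345×8×55 = 91.1 kN; rupture φR_n = 0.75×0.6×450×8×55 = 89.1 kN; take 89.1 kN (rupture).
Governing: min(42.0, 89.1) = 42.0 kN → weld metal.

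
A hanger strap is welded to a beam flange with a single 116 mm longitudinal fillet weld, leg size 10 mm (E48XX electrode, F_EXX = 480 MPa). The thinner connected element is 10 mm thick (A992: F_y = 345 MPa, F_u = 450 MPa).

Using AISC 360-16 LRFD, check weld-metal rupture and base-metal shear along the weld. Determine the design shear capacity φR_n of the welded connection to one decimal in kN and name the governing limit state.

177.1 kN (weld metal governs)

Weld metal: throat = 0.707×10 = 7.07 mm, L = 116 mm. φR_n = 0.75 × 0.6 × 480 × 7.07 × 116 = 177.1 kN.
Base metal shear (10 mm plate): yield φR_n = 1.0×0.6×345×10×116 = 240.1 kN; rupture φR_n = 0.75×0.6×450×10×116 = 234.9 kN; take 234.9 kN (rupture).
Governing: min(177.1, 234.9) = 177.1 kN → weld metal.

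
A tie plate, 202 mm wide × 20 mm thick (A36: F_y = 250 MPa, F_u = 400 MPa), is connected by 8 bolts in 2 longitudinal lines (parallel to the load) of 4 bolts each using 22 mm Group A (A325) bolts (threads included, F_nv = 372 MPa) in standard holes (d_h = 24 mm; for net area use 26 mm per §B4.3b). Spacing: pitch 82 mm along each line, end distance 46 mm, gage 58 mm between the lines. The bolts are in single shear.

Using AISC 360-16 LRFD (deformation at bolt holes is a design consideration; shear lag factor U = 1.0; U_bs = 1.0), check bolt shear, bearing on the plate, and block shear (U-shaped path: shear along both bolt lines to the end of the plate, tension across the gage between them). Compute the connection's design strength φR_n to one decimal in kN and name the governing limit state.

848.5 kN (bolt shear governs)

Bolt shear: A_b = π(22)²/4 = 380.13 mm². φR_n = 0.75 × 372 × 380.13 × 8 × 1 = 848.5 kN.
Bearing (20 mm plate, F_u = 400 MPa): end bolts L_c = 46 − 24/2 = 34, R_n = min(1.2×34×20×400, 2.4×22×20×400) = 326.4 kN/bolt; interior L_c = 82 − 24 = 58, R_n = 422.4 kN/bolt. φR_n = 0.75 × (2×326.4 + 6×422.4) = 2390.4 kN.
Block shear: shear path 2×[46+3×82] = 2×292 mm, A_gv = 11680, A_nv = 2×(292 − 3.5×26)×20 = 8040 mm²; tension across gage: (58 − 1×26)×20 = 640 mm². R_n = min(0.6×400×8040, 0.6×250×11680) + 1.0×400×640 = min(1929.6, 1752) + 256 = 2008 kN. φR_n = 0.75 × 2008 = 1506.0 kN.
Governing: min(848.5, 2390.4, 1506.0) = 848.5 kN → bolt shear.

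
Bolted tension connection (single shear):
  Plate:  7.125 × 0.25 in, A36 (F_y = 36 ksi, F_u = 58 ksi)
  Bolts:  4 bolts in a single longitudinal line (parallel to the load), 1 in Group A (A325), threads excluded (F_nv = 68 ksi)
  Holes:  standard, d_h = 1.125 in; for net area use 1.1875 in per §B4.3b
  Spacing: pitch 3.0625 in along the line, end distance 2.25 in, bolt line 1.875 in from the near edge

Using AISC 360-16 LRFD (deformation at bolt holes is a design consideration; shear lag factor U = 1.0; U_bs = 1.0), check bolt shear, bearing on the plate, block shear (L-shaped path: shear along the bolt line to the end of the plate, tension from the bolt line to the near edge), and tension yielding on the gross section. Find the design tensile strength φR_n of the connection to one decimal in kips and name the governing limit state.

57.7 kips (gross-section yield governs)

Bolt shear: A_b = π(1)²/4 = 0.7854 in². φR_n = 0.75 × 68 × 0.7854 × 4 × 1 = 160.2 kips.
Bearing (0.25 in plate, F_u = 58 ksi): end bolts L_c = 2.25 − 1.125/2 = 1.6875, R_n = min(1.2×1.6875×0.25×58, 2.4×1×0.25×58) = 29.363 kips/bolt; interior L_c = 3.0625 − 1.125 = 1.9375, R_n = 33.713 kips/bolt. φR_n = 0.75 × (1×29.363 + 3×33.713) = 97.9 kips.
Block shear: shear path 1×[2.25+3×3.0625] = 1×11.4375 in, A_gv = 2.8594, A_nv = 1×(11.4375 − 3.5×1.1875)×0.25 = 1.8203 in²; tension to near edge: (1.875 − 0.5×1.1875)×0.25 = 0.32031 in². R_n = min(0.6×58×1.8203, 0.6×36×2.8594) + 1.0×58×0.32031 = min(63.346, 61.763) + 18.578 = 80.341 kips. φR_n = 0.75 × 80.341 = 60.3 kips.
Tension yield (gross): A_g = 7.125×0.25 = 1.7813 in². φR_n = 0.90 × 36 × 1.7813 = 57.7 kips.
Governing: min(160.2, 97.9, 60.3, 57.7) = 57.7 kips → gross-section yield.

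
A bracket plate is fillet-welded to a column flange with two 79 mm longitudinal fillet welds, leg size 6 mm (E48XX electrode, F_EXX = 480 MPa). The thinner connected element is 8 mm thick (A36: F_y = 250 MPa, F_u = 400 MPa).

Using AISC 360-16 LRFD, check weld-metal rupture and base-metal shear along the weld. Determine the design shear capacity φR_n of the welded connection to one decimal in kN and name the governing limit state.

144.8 kN (weld metal governs)

Weld metal: throat = 0.707×6 = 4.242 mm, L = 2×79 = 158 mm. φR_n = 0.75 × 0.6 × 480 × 4.242 × 158 = 144.8 kN.
Base metal shear (8 mm plate): yield φR_n = 1.0×0.6×250×8×158 = 189.6 kN; rupture φR_n = 0.75×0.6×400×8×158 = 227.5 kN; take 189.6 kN (yield).
Governing: min(144.8, 189.6) = 144.8 kN → weld metal.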